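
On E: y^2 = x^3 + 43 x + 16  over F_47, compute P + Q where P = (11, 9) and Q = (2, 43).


P != Q, so use the chord formula.
s = (y2 - y1) / (x2 - x1) = (34) / (38) mod 47 = 38
x3 = s^2 - x1 - x2 mod 47 = 38^2 - 11 - 2 = 21
y3 = s (x1 - x3) - y1 mod 47 = 38 * (11 - 21) - 9 = 34

P + Q = (21, 34)


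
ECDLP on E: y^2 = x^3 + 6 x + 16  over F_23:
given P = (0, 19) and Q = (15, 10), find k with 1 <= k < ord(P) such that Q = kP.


Enumerate multiples of P until we hit Q = (15, 10):
  1P = (0, 19)
  2P = (2, 17)
  3P = (22, 3)
  4P = (4, 9)
  5P = (8, 1)
  6P = (10, 15)
  7P = (15, 10)
Match found at i = 7.

k = 7


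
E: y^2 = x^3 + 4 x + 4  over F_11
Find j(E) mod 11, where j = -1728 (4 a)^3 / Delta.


Delta = -16(4 a^3 + 27 b^2) mod 11 = 3
-1728 * (4 a)^3 = -1728 * (4*4)^3 mod 11 = 7
j = 7 * 3^(-1) mod 11 = 6

j = 6 (mod 11)


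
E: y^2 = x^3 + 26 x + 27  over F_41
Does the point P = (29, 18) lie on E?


Check whether y^2 = x^3 + 26 x + 27 (mod 41) for (x, y) = (29, 18).
LHS: y^2 = 18^2 mod 41 = 37
RHS: x^3 + 26 x + 27 = 29^3 + 26*29 + 27 mod 41 = 37
LHS = RHS

Yes, on the curve


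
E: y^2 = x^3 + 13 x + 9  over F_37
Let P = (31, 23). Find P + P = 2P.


Doubling: s = (3 x1^2 + a) / (2 y1)
s = (3*31^2 + 13) / (2*23) mod 37 = 34
x3 = s^2 - 2 x1 mod 37 = 34^2 - 2*31 = 21
y3 = s (x1 - x3) - y1 mod 37 = 34 * (31 - 21) - 23 = 21

2P = (21, 21)


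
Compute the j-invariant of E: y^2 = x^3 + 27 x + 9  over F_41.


Delta = -16(4 a^3 + 27 b^2) mod 41 = 35
-1728 * (4 a)^3 = -1728 * (4*27)^3 mod 41 = 37
j = 37 * 35^(-1) mod 41 = 28

j = 28 (mod 41)


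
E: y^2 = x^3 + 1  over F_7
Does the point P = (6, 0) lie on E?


Check whether y^2 = x^3 + 0 x + 1 (mod 7) for (x, y) = (6, 0).
LHS: y^2 = 0^2 mod 7 = 0
RHS: x^3 + 0 x + 1 = 6^3 + 0*6 + 1 mod 7 = 0
LHS = RHS

Yes, on the curve


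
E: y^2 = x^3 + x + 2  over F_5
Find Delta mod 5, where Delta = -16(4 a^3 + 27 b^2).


4 a^3 + 27 b^2 = 4*1^3 + 27*2^2 = 4 + 108 = 112
Delta = -16 * (112) = -1792
Delta mod 5 = 3

Delta = 3 (mod 5)


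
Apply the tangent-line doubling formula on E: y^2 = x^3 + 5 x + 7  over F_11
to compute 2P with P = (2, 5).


Doubling: s = (3 x1^2 + a) / (2 y1)
s = (3*2^2 + 5) / (2*5) mod 11 = 5
x3 = s^2 - 2 x1 mod 11 = 5^2 - 2*2 = 10
y3 = s (x1 - x3) - y1 mod 11 = 5 * (2 - 10) - 5 = 10

2P = (10, 10)


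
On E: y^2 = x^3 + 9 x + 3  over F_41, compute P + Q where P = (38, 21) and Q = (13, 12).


P != Q, so use the chord formula.
s = (y2 - y1) / (x2 - x1) = (32) / (16) mod 41 = 2
x3 = s^2 - x1 - x2 mod 41 = 2^2 - 38 - 13 = 35
y3 = s (x1 - x3) - y1 mod 41 = 2 * (38 - 35) - 21 = 26

P + Q = (35, 26)


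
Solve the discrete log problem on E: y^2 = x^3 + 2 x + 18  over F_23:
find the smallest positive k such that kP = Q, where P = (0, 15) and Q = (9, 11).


Enumerate multiples of P until we hit Q = (9, 11):
  1P = (0, 15)
  2P = (9, 12)
  3P = (9, 11)
Match found at i = 3.

k = 3


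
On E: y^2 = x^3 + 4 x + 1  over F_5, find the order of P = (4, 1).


Compute successive multiples of P until we hit O:
  1P = (4, 1)
  2P = (3, 0)
  3P = (4, 4)
  4P = O

ord(P) = 4


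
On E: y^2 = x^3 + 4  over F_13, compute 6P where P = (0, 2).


k = 6 = 110_2 (binary, LSB first: 011)
Double-and-add from P = (0, 2):
  bit 0 = 0: acc unchanged = O
  bit 1 = 1: acc = O + (0, 11) = (0, 11)
  bit 2 = 1: acc = (0, 11) + (0, 2) = O

6P = O


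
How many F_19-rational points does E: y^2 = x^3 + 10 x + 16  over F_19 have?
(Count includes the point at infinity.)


For each x in F_19, count y with y^2 = x^3 + 10 x + 16 mod 19:
  x = 0: RHS = 16, y in [4, 15]  -> 2 point(s)
  x = 2: RHS = 6, y in [5, 14]  -> 2 point(s)
  x = 3: RHS = 16, y in [4, 15]  -> 2 point(s)
  x = 4: RHS = 6, y in [5, 14]  -> 2 point(s)
  x = 5: RHS = 1, y in [1, 18]  -> 2 point(s)
  x = 6: RHS = 7, y in [8, 11]  -> 2 point(s)
  x = 7: RHS = 11, y in [7, 12]  -> 2 point(s)
  x = 8: RHS = 0, y in [0]  -> 1 point(s)
  x = 13: RHS = 6, y in [5, 14]  -> 2 point(s)
  x = 15: RHS = 7, y in [8, 11]  -> 2 point(s)
  x = 16: RHS = 16, y in [4, 15]  -> 2 point(s)
  x = 17: RHS = 7, y in [8, 11]  -> 2 point(s)
  x = 18: RHS = 5, y in [9, 10]  -> 2 point(s)
Affine points: 25. Add the point at infinity: total = 26.

#E(F_19) = 26


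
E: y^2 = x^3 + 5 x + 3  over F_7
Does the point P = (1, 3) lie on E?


Check whether y^2 = x^3 + 5 x + 3 (mod 7) for (x, y) = (1, 3).
LHS: y^2 = 3^2 mod 7 = 2
RHS: x^3 + 5 x + 3 = 1^3 + 5*1 + 3 mod 7 = 2
LHS = RHS

Yes, on the curve


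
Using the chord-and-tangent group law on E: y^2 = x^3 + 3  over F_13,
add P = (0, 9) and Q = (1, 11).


P != Q, so use the chord formula.
s = (y2 - y1) / (x2 - x1) = (2) / (1) mod 13 = 2
x3 = s^2 - x1 - x2 mod 13 = 2^2 - 0 - 1 = 3
y3 = s (x1 - x3) - y1 mod 13 = 2 * (0 - 3) - 9 = 11

P + Q = (3, 11)


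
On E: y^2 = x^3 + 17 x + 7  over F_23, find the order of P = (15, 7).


Compute successive multiples of P until we hit O:
  1P = (15, 7)
  2P = (1, 18)
  3P = (19, 6)
  4P = (2, 7)
  5P = (6, 16)
  6P = (3, 4)
  7P = (18, 21)
  8P = (22, 14)
  ... (continuing to 23P)
  23P = O

ord(P) = 23


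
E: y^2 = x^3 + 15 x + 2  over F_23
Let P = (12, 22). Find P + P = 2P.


Doubling: s = (3 x1^2 + a) / (2 y1)
s = (3*12^2 + 15) / (2*22) mod 23 = 18
x3 = s^2 - 2 x1 mod 23 = 18^2 - 2*12 = 1
y3 = s (x1 - x3) - y1 mod 23 = 18 * (12 - 1) - 22 = 15

2P = (1, 15)


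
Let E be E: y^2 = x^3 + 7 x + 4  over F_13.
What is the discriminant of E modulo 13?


4 a^3 + 27 b^2 = 4*7^3 + 27*4^2 = 1372 + 432 = 1804
Delta = -16 * (1804) = -28864
Delta mod 13 = 9

Delta = 9 (mod 13)


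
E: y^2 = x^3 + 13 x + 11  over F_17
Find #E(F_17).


For each x in F_17, count y with y^2 = x^3 + 13 x + 11 mod 17:
  x = 1: RHS = 8, y in [5, 12]  -> 2 point(s)
  x = 3: RHS = 9, y in [3, 14]  -> 2 point(s)
  x = 4: RHS = 8, y in [5, 12]  -> 2 point(s)
  x = 6: RHS = 16, y in [4, 13]  -> 2 point(s)
  x = 8: RHS = 15, y in [7, 10]  -> 2 point(s)
  x = 10: RHS = 2, y in [6, 11]  -> 2 point(s)
  x = 12: RHS = 8, y in [5, 12]  -> 2 point(s)
  x = 14: RHS = 13, y in [8, 9]  -> 2 point(s)
Affine points: 16. Add the point at infinity: total = 17.

#E(F_17) = 17


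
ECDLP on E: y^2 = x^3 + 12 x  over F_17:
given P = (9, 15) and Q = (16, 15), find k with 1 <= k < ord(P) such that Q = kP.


Enumerate multiples of P until we hit Q = (16, 15):
  1P = (9, 15)
  2P = (16, 2)
  3P = (1, 9)
  4P = (15, 6)
  5P = (8, 9)
  6P = (2, 10)
  7P = (2, 7)
  8P = (8, 8)
  9P = (15, 11)
  10P = (1, 8)
  11P = (16, 15)
Match found at i = 11.

k = 11


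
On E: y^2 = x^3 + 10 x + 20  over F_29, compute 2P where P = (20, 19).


k = 2 = 10_2 (binary, LSB first: 01)
Double-and-add from P = (20, 19):
  bit 0 = 0: acc unchanged = O
  bit 1 = 1: acc = O + (17, 17) = (17, 17)

2P = (17, 17)


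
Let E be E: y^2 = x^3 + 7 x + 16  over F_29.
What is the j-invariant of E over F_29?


Delta = -16(4 a^3 + 27 b^2) mod 29 = 15
-1728 * (4 a)^3 = -1728 * (4*7)^3 mod 29 = 17
j = 17 * 15^(-1) mod 29 = 5

j = 5 (mod 29)


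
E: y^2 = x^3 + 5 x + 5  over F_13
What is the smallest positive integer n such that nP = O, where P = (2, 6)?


Compute successive multiples of P until we hit O:
  1P = (2, 6)
  2P = (12, 8)
  3P = (11, 0)
  4P = (12, 5)
  5P = (2, 7)
  6P = O

ord(P) = 6


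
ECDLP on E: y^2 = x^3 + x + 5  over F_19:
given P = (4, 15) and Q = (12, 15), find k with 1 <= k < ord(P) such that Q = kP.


Enumerate multiples of P until we hit Q = (12, 15):
  1P = (4, 15)
  2P = (12, 15)
Match found at i = 2.

k = 2


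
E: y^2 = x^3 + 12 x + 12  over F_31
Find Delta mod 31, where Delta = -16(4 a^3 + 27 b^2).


4 a^3 + 27 b^2 = 4*12^3 + 27*12^2 = 6912 + 3888 = 10800
Delta = -16 * (10800) = -172800
Delta mod 31 = 25

Delta = 25 (mod 31)


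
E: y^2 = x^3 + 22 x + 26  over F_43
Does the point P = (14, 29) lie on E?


Check whether y^2 = x^3 + 22 x + 26 (mod 43) for (x, y) = (14, 29).
LHS: y^2 = 29^2 mod 43 = 24
RHS: x^3 + 22 x + 26 = 14^3 + 22*14 + 26 mod 43 = 25
LHS != RHS

No, not on the curve


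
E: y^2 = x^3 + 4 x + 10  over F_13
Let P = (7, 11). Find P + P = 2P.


Doubling: s = (3 x1^2 + a) / (2 y1)
s = (3*7^2 + 4) / (2*11) mod 13 = 11
x3 = s^2 - 2 x1 mod 13 = 11^2 - 2*7 = 3
y3 = s (x1 - x3) - y1 mod 13 = 11 * (7 - 3) - 11 = 7

2P = (3, 7)


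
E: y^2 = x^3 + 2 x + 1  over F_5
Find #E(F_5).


For each x in F_5, count y with y^2 = x^3 + 2 x + 1 mod 5:
  x = 0: RHS = 1, y in [1, 4]  -> 2 point(s)
  x = 1: RHS = 4, y in [2, 3]  -> 2 point(s)
  x = 3: RHS = 4, y in [2, 3]  -> 2 point(s)
Affine points: 6. Add the point at infinity: total = 7.

#E(F_5) = 7


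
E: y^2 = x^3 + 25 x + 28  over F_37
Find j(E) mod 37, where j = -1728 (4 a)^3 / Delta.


Delta = -16(4 a^3 + 27 b^2) mod 37 = 9
-1728 * (4 a)^3 = -1728 * (4*25)^3 mod 37 = 11
j = 11 * 9^(-1) mod 37 = 30

j = 30 (mod 37)


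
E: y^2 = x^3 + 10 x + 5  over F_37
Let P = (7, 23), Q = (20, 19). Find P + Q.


P != Q, so use the chord formula.
s = (y2 - y1) / (x2 - x1) = (33) / (13) mod 37 = 31
x3 = s^2 - x1 - x2 mod 37 = 31^2 - 7 - 20 = 9
y3 = s (x1 - x3) - y1 mod 37 = 31 * (7 - 9) - 23 = 26

P + Q = (9, 26)


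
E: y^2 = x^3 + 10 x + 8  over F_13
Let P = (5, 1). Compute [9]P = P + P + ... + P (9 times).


k = 9 = 1001_2 (binary, LSB first: 1001)
Double-and-add from P = (5, 1):
  bit 0 = 1: acc = O + (5, 1) = (5, 1)
  bit 1 = 0: acc unchanged = (5, 1)
  bit 2 = 0: acc unchanged = (5, 1)
  bit 3 = 1: acc = (5, 1) + (12, 6) = (5, 12)

9P = (5, 12)


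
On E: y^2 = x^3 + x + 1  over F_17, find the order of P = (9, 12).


Compute successive multiples of P until we hit O:
  1P = (9, 12)
  2P = (15, 12)
  3P = (10, 5)
  4P = (13, 16)
  5P = (13, 1)
  6P = (10, 12)
  7P = (15, 5)
  8P = (9, 5)
  ... (continuing to 9P)
  9P = O

ord(P) = 9


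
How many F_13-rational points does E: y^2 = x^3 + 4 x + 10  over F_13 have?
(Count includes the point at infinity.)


For each x in F_13, count y with y^2 = x^3 + 4 x + 10 mod 13:
  x = 0: RHS = 10, y in [6, 7]  -> 2 point(s)
  x = 2: RHS = 0, y in [0]  -> 1 point(s)
  x = 3: RHS = 10, y in [6, 7]  -> 2 point(s)
  x = 4: RHS = 12, y in [5, 8]  -> 2 point(s)
  x = 5: RHS = 12, y in [5, 8]  -> 2 point(s)
  x = 6: RHS = 3, y in [4, 9]  -> 2 point(s)
  x = 7: RHS = 4, y in [2, 11]  -> 2 point(s)
  x = 10: RHS = 10, y in [6, 7]  -> 2 point(s)
Affine points: 15. Add the point at infinity: total = 16.

#E(F_13) = 16


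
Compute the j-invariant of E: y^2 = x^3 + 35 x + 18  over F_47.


Delta = -16(4 a^3 + 27 b^2) mod 47 = 46
-1728 * (4 a)^3 = -1728 * (4*35)^3 mod 47 = 36
j = 36 * 46^(-1) mod 47 = 11

j = 11 (mod 47)


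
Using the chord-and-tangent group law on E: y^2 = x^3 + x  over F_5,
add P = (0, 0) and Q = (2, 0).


P != Q, so use the chord formula.
s = (y2 - y1) / (x2 - x1) = (0) / (2) mod 5 = 0
x3 = s^2 - x1 - x2 mod 5 = 0^2 - 0 - 2 = 3
y3 = s (x1 - x3) - y1 mod 5 = 0 * (0 - 3) - 0 = 0

P + Q = (3, 0)


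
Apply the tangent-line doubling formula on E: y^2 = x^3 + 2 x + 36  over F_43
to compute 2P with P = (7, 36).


Doubling: s = (3 x1^2 + a) / (2 y1)
s = (3*7^2 + 2) / (2*36) mod 43 = 17
x3 = s^2 - 2 x1 mod 43 = 17^2 - 2*7 = 17
y3 = s (x1 - x3) - y1 mod 43 = 17 * (7 - 17) - 36 = 9

2P = (17, 9)


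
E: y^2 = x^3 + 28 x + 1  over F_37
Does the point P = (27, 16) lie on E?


Check whether y^2 = x^3 + 28 x + 1 (mod 37) for (x, y) = (27, 16).
LHS: y^2 = 16^2 mod 37 = 34
RHS: x^3 + 28 x + 1 = 27^3 + 28*27 + 1 mod 37 = 16
LHS != RHS

No, not on the curve


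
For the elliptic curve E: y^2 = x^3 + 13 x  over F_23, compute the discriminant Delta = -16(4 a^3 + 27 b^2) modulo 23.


4 a^3 + 27 b^2 = 4*13^3 + 27*0^2 = 8788 + 0 = 8788
Delta = -16 * (8788) = -140608
Delta mod 23 = 14

Delta = 14 (mod 23)


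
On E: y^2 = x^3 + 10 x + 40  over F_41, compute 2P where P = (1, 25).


k = 2 = 10_2 (binary, LSB first: 01)
Double-and-add from P = (1, 25):
  bit 0 = 0: acc unchanged = O
  bit 1 = 1: acc = O + (34, 23) = (34, 23)

2P = (34, 23)


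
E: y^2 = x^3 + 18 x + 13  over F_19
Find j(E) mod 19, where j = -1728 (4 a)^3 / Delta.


Delta = -16(4 a^3 + 27 b^2) mod 19 = 16
-1728 * (4 a)^3 = -1728 * (4*18)^3 mod 19 = 12
j = 12 * 16^(-1) mod 19 = 15

j = 15 (mod 19)


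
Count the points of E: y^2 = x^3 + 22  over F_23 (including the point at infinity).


For each x in F_23, count y with y^2 = x^3 + 0 x + 22 mod 23:
  x = 1: RHS = 0, y in [0]  -> 1 point(s)
  x = 3: RHS = 3, y in [7, 16]  -> 2 point(s)
  x = 5: RHS = 9, y in [3, 20]  -> 2 point(s)
  x = 6: RHS = 8, y in [10, 13]  -> 2 point(s)
  x = 12: RHS = 2, y in [5, 18]  -> 2 point(s)
  x = 14: RHS = 6, y in [11, 12]  -> 2 point(s)
  x = 15: RHS = 16, y in [4, 19]  -> 2 point(s)
  x = 16: RHS = 1, y in [1, 22]  -> 2 point(s)
  x = 17: RHS = 13, y in [6, 17]  -> 2 point(s)
  x = 18: RHS = 12, y in [9, 14]  -> 2 point(s)
  x = 19: RHS = 4, y in [2, 21]  -> 2 point(s)
  x = 20: RHS = 18, y in [8, 15]  -> 2 point(s)
Affine points: 23. Add the point at infinity: total = 24.

#E(F_23) = 24


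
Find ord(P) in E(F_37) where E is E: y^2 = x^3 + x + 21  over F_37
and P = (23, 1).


Compute successive multiples of P until we hit O:
  1P = (23, 1)
  2P = (21, 33)
  3P = (27, 26)
  4P = (33, 29)
  5P = (14, 2)
  6P = (16, 27)
  7P = (5, 22)
  8P = (34, 18)
  ... (continuing to 41P)
  41P = O

ord(P) = 41


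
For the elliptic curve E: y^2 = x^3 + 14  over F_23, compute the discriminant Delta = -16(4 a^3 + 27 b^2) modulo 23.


4 a^3 + 27 b^2 = 4*0^3 + 27*14^2 = 0 + 5292 = 5292
Delta = -16 * (5292) = -84672
Delta mod 23 = 14

Delta = 14 (mod 23)


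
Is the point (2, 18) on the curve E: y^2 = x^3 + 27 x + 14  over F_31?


Check whether y^2 = x^3 + 27 x + 14 (mod 31) for (x, y) = (2, 18).
LHS: y^2 = 18^2 mod 31 = 14
RHS: x^3 + 27 x + 14 = 2^3 + 27*2 + 14 mod 31 = 14
LHS = RHS

Yes, on the curve


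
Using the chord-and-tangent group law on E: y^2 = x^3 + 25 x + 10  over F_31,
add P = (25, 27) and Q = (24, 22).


P != Q, so use the chord formula.
s = (y2 - y1) / (x2 - x1) = (26) / (30) mod 31 = 5
x3 = s^2 - x1 - x2 mod 31 = 5^2 - 25 - 24 = 7
y3 = s (x1 - x3) - y1 mod 31 = 5 * (25 - 7) - 27 = 1

P + Q = (7, 1)


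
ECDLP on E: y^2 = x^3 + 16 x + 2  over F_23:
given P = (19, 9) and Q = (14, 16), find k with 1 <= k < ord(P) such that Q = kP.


Enumerate multiples of P until we hit Q = (14, 16):
  1P = (19, 9)
  2P = (9, 1)
  3P = (3, 13)
  4P = (14, 7)
  5P = (15, 11)
  6P = (18, 2)
  7P = (12, 17)
  8P = (21, 13)
  9P = (10, 9)
  10P = (17, 14)
  11P = (22, 10)
  12P = (0, 5)
  13P = (5, 0)
  14P = (0, 18)
  15P = (22, 13)
  16P = (17, 9)
  17P = (10, 14)
  18P = (21, 10)
  19P = (12, 6)
  20P = (18, 21)
  21P = (15, 12)
  22P = (14, 16)
Match found at i = 22.

k = 22


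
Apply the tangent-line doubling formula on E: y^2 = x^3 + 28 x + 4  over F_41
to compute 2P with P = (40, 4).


Doubling: s = (3 x1^2 + a) / (2 y1)
s = (3*40^2 + 28) / (2*4) mod 41 = 9
x3 = s^2 - 2 x1 mod 41 = 9^2 - 2*40 = 1
y3 = s (x1 - x3) - y1 mod 41 = 9 * (40 - 1) - 4 = 19

2P = (1, 19)


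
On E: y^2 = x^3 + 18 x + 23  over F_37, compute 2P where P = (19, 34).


k = 2 = 10_2 (binary, LSB first: 01)
Double-and-add from P = (19, 34):
  bit 0 = 0: acc unchanged = O
  bit 1 = 1: acc = O + (29, 25) = (29, 25)

2P = (29, 25)


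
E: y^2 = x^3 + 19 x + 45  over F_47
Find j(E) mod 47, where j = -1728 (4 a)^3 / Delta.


Delta = -16(4 a^3 + 27 b^2) mod 47 = 15
-1728 * (4 a)^3 = -1728 * (4*19)^3 mod 47 = 3
j = 3 * 15^(-1) mod 47 = 19

j = 19 (mod 47)


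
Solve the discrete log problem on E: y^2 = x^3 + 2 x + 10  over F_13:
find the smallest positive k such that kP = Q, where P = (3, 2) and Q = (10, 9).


Enumerate multiples of P until we hit Q = (10, 9):
  1P = (3, 2)
  2P = (10, 9)
Match found at i = 2.

k = 2


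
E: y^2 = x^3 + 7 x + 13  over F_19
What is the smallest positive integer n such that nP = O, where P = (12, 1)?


Compute successive multiples of P until we hit O:
  1P = (12, 1)
  2P = (15, 15)
  3P = (18, 9)
  4P = (14, 9)
  5P = (9, 11)
  6P = (7, 14)
  7P = (6, 10)
  8P = (8, 12)
  ... (continuing to 22P)
  22P = O

ord(P) = 22


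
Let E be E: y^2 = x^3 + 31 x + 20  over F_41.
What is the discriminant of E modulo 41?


4 a^3 + 27 b^2 = 4*31^3 + 27*20^2 = 119164 + 10800 = 129964
Delta = -16 * (129964) = -2079424
Delta mod 41 = 14

Delta = 14 (mod 41)


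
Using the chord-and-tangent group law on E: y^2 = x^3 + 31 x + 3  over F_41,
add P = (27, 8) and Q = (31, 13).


P != Q, so use the chord formula.
s = (y2 - y1) / (x2 - x1) = (5) / (4) mod 41 = 32
x3 = s^2 - x1 - x2 mod 41 = 32^2 - 27 - 31 = 23
y3 = s (x1 - x3) - y1 mod 41 = 32 * (27 - 23) - 8 = 38

P + Q = (23, 38)


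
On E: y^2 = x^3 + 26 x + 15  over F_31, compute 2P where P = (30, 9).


Doubling: s = (3 x1^2 + a) / (2 y1)
s = (3*30^2 + 26) / (2*9) mod 31 = 24
x3 = s^2 - 2 x1 mod 31 = 24^2 - 2*30 = 20
y3 = s (x1 - x3) - y1 mod 31 = 24 * (30 - 20) - 9 = 14

2P = (20, 14)


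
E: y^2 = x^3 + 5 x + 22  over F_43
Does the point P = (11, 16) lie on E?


Check whether y^2 = x^3 + 5 x + 22 (mod 43) for (x, y) = (11, 16).
LHS: y^2 = 16^2 mod 43 = 41
RHS: x^3 + 5 x + 22 = 11^3 + 5*11 + 22 mod 43 = 32
LHS != RHS

No, not on the curve


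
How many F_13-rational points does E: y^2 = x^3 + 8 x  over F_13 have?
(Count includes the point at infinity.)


For each x in F_13, count y with y^2 = x^3 + 8 x + 0 mod 13:
  x = 0: RHS = 0, y in [0]  -> 1 point(s)
  x = 1: RHS = 9, y in [3, 10]  -> 2 point(s)
  x = 3: RHS = 12, y in [5, 8]  -> 2 point(s)
  x = 5: RHS = 9, y in [3, 10]  -> 2 point(s)
  x = 6: RHS = 4, y in [2, 11]  -> 2 point(s)
  x = 7: RHS = 9, y in [3, 10]  -> 2 point(s)
  x = 8: RHS = 4, y in [2, 11]  -> 2 point(s)
  x = 10: RHS = 1, y in [1, 12]  -> 2 point(s)
  x = 12: RHS = 4, y in [2, 11]  -> 2 point(s)
Affine points: 17. Add the point at infinity: total = 18.

#E(F_13) = 18


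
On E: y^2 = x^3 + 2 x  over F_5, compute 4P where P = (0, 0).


k = 4 = 100_2 (binary, LSB first: 001)
Double-and-add from P = (0, 0):
  bit 0 = 0: acc unchanged = O
  bit 1 = 0: acc unchanged = O
  bit 2 = 1: acc = O + O = O

4P = O


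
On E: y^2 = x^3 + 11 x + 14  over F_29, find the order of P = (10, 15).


Compute successive multiples of P until we hit O:
  1P = (10, 15)
  2P = (15, 25)
  3P = (8, 18)
  4P = (6, 8)
  5P = (7, 12)
  6P = (13, 11)
  7P = (11, 25)
  8P = (21, 20)
  ... (continuing to 36P)
  36P = O

ord(P) = 36


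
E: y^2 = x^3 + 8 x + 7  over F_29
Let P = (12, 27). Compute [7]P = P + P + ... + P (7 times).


k = 7 = 111_2 (binary, LSB first: 111)
Double-and-add from P = (12, 27):
  bit 0 = 1: acc = O + (12, 27) = (12, 27)
  bit 1 = 1: acc = (12, 27) + (12, 2) = O
  bit 2 = 1: acc = O + (12, 27) = (12, 27)

7P = (12, 27)


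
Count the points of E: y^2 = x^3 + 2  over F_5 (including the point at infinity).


For each x in F_5, count y with y^2 = x^3 + 0 x + 2 mod 5:
  x = 2: RHS = 0, y in [0]  -> 1 point(s)
  x = 3: RHS = 4, y in [2, 3]  -> 2 point(s)
  x = 4: RHS = 1, y in [1, 4]  -> 2 point(s)
Affine points: 5. Add the point at infinity: total = 6.

#E(F_5) = 6


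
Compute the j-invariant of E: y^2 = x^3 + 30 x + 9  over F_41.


Delta = -16(4 a^3 + 27 b^2) mod 41 = 8
-1728 * (4 a)^3 = -1728 * (4*30)^3 mod 41 = 39
j = 39 * 8^(-1) mod 41 = 10

j = 10 (mod 41)


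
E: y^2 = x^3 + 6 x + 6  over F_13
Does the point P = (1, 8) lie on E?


Check whether y^2 = x^3 + 6 x + 6 (mod 13) for (x, y) = (1, 8).
LHS: y^2 = 8^2 mod 13 = 12
RHS: x^3 + 6 x + 6 = 1^3 + 6*1 + 6 mod 13 = 0
LHS != RHS

No, not on the curve


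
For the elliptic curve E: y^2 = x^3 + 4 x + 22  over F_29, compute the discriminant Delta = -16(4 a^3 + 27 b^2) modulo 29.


4 a^3 + 27 b^2 = 4*4^3 + 27*22^2 = 256 + 13068 = 13324
Delta = -16 * (13324) = -213184
Delta mod 29 = 24

Delta = 24 (mod 29)


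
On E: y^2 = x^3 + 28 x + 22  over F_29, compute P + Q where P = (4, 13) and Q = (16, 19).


P != Q, so use the chord formula.
s = (y2 - y1) / (x2 - x1) = (6) / (12) mod 29 = 15
x3 = s^2 - x1 - x2 mod 29 = 15^2 - 4 - 16 = 2
y3 = s (x1 - x3) - y1 mod 29 = 15 * (4 - 2) - 13 = 17

P + Q = (2, 17)


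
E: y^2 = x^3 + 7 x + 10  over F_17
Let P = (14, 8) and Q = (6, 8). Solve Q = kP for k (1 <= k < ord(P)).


Enumerate multiples of P until we hit Q = (6, 8):
  1P = (14, 8)
  2P = (6, 9)
  3P = (1, 1)
  4P = (4, 0)
  5P = (1, 16)
  6P = (6, 8)
Match found at i = 6.

k = 6


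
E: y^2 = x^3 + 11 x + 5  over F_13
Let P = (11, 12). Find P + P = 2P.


Doubling: s = (3 x1^2 + a) / (2 y1)
s = (3*11^2 + 11) / (2*12) mod 13 = 8
x3 = s^2 - 2 x1 mod 13 = 8^2 - 2*11 = 3
y3 = s (x1 - x3) - y1 mod 13 = 8 * (11 - 3) - 12 = 0

2P = (3, 0)


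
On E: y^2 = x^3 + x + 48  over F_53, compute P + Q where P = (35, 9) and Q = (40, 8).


P != Q, so use the chord formula.
s = (y2 - y1) / (x2 - x1) = (52) / (5) mod 53 = 21
x3 = s^2 - x1 - x2 mod 53 = 21^2 - 35 - 40 = 48
y3 = s (x1 - x3) - y1 mod 53 = 21 * (35 - 48) - 9 = 36

P + Q = (48, 36)


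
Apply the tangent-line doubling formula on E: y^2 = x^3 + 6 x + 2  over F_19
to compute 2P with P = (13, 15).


Doubling: s = (3 x1^2 + a) / (2 y1)
s = (3*13^2 + 6) / (2*15) mod 19 = 0
x3 = s^2 - 2 x1 mod 19 = 0^2 - 2*13 = 12
y3 = s (x1 - x3) - y1 mod 19 = 0 * (13 - 12) - 15 = 4

2P = (12, 4)


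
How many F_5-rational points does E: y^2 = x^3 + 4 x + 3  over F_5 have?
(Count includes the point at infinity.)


For each x in F_5, count y with y^2 = x^3 + 4 x + 3 mod 5:
  x = 2: RHS = 4, y in [2, 3]  -> 2 point(s)
Affine points: 2. Add the point at infinity: total = 3.

#E(F_5) = 3


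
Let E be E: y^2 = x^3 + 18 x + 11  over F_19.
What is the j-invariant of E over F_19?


Delta = -16(4 a^3 + 27 b^2) mod 19 = 4
-1728 * (4 a)^3 = -1728 * (4*18)^3 mod 19 = 12
j = 12 * 4^(-1) mod 19 = 3

j = 3 (mod 19)


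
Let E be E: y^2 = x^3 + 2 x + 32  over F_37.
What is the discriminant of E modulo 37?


4 a^3 + 27 b^2 = 4*2^3 + 27*32^2 = 32 + 27648 = 27680
Delta = -16 * (27680) = -442880
Delta mod 37 = 10

Delta = 10 (mod 37)


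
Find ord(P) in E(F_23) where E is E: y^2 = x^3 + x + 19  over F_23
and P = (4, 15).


Compute successive multiples of P until we hit O:
  1P = (4, 15)
  2P = (18, 2)
  3P = (17, 2)
  4P = (3, 7)
  5P = (11, 21)
  6P = (20, 14)
  7P = (7, 1)
  8P = (21, 3)
  ... (continuing to 19P)
  19P = O

ord(P) = 19


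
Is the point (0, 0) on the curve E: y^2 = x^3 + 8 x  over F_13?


Check whether y^2 = x^3 + 8 x + 0 (mod 13) for (x, y) = (0, 0).
LHS: y^2 = 0^2 mod 13 = 0
RHS: x^3 + 8 x + 0 = 0^3 + 8*0 + 0 mod 13 = 0
LHS = RHS

Yes, on the curve


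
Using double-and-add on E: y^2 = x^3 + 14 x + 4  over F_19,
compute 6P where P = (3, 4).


k = 6 = 110_2 (binary, LSB first: 011)
Double-and-add from P = (3, 4):
  bit 0 = 0: acc unchanged = O
  bit 1 = 1: acc = O + (17, 5) = (17, 5)
  bit 2 = 1: acc = (17, 5) + (10, 17) = (12, 0)

6P = (12, 0)


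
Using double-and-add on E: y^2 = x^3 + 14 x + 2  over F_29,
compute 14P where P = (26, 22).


k = 14 = 1110_2 (binary, LSB first: 0111)
Double-and-add from P = (26, 22):
  bit 0 = 0: acc unchanged = O
  bit 1 = 1: acc = O + (2, 3) = (2, 3)
  bit 2 = 1: acc = (2, 3) + (18, 5) = (14, 10)
  bit 3 = 1: acc = (14, 10) + (22, 24) = (16, 1)

14P = (16, 1)


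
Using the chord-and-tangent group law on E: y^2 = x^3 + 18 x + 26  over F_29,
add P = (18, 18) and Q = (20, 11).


P != Q, so use the chord formula.
s = (y2 - y1) / (x2 - x1) = (22) / (2) mod 29 = 11
x3 = s^2 - x1 - x2 mod 29 = 11^2 - 18 - 20 = 25
y3 = s (x1 - x3) - y1 mod 29 = 11 * (18 - 25) - 18 = 21

P + Q = (25, 21)


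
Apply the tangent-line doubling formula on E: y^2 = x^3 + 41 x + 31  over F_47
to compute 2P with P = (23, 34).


Doubling: s = (3 x1^2 + a) / (2 y1)
s = (3*23^2 + 41) / (2*34) mod 47 = 35
x3 = s^2 - 2 x1 mod 47 = 35^2 - 2*23 = 4
y3 = s (x1 - x3) - y1 mod 47 = 35 * (23 - 4) - 34 = 20

2P = (4, 20)


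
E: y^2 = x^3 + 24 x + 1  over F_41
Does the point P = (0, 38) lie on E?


Check whether y^2 = x^3 + 24 x + 1 (mod 41) for (x, y) = (0, 38).
LHS: y^2 = 38^2 mod 41 = 9
RHS: x^3 + 24 x + 1 = 0^3 + 24*0 + 1 mod 41 = 1
LHS != RHS

No, not on the curve


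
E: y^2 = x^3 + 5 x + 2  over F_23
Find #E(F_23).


For each x in F_23, count y with y^2 = x^3 + 5 x + 2 mod 23:
  x = 0: RHS = 2, y in [5, 18]  -> 2 point(s)
  x = 1: RHS = 8, y in [10, 13]  -> 2 point(s)
  x = 6: RHS = 18, y in [8, 15]  -> 2 point(s)
  x = 7: RHS = 12, y in [9, 14]  -> 2 point(s)
  x = 8: RHS = 2, y in [5, 18]  -> 2 point(s)
  x = 11: RHS = 8, y in [10, 13]  -> 2 point(s)
  x = 15: RHS = 2, y in [5, 18]  -> 2 point(s)
  x = 17: RHS = 9, y in [3, 20]  -> 2 point(s)
  x = 18: RHS = 13, y in [6, 17]  -> 2 point(s)
  x = 20: RHS = 6, y in [11, 12]  -> 2 point(s)
Affine points: 20. Add the point at infinity: total = 21.

#E(F_23) = 21


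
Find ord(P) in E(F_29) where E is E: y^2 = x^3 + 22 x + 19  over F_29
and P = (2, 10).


Compute successive multiples of P until we hit O:
  1P = (2, 10)
  2P = (16, 1)
  3P = (16, 28)
  4P = (2, 19)
  5P = O

ord(P) = 5


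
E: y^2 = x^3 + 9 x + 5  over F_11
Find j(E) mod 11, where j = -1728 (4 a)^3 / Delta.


Delta = -16(4 a^3 + 27 b^2) mod 11 = 8
-1728 * (4 a)^3 = -1728 * (4*9)^3 mod 11 = 6
j = 6 * 8^(-1) mod 11 = 9

j = 9 (mod 11)


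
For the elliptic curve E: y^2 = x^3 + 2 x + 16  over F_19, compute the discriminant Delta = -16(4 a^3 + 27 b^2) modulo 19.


4 a^3 + 27 b^2 = 4*2^3 + 27*16^2 = 32 + 6912 = 6944
Delta = -16 * (6944) = -111104
Delta mod 19 = 8

Delta = 8 (mod 19)


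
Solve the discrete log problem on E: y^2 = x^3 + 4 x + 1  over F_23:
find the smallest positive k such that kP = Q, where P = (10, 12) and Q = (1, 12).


Enumerate multiples of P until we hit Q = (1, 12):
  1P = (10, 12)
  2P = (5, 13)
  3P = (20, 13)
  4P = (19, 17)
  5P = (21, 10)
  6P = (8, 19)
  7P = (0, 22)
  8P = (14, 15)
  9P = (1, 12)
Match found at i = 9.

k = 9


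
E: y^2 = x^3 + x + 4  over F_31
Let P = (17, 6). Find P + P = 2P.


Doubling: s = (3 x1^2 + a) / (2 y1)
s = (3*17^2 + 1) / (2*6) mod 31 = 0
x3 = s^2 - 2 x1 mod 31 = 0^2 - 2*17 = 28
y3 = s (x1 - x3) - y1 mod 31 = 0 * (17 - 28) - 6 = 25

2P = (28, 25)


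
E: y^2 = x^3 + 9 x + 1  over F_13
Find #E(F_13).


For each x in F_13, count y with y^2 = x^3 + 9 x + 1 mod 13:
  x = 0: RHS = 1, y in [1, 12]  -> 2 point(s)
  x = 2: RHS = 1, y in [1, 12]  -> 2 point(s)
  x = 3: RHS = 3, y in [4, 9]  -> 2 point(s)
  x = 4: RHS = 10, y in [6, 7]  -> 2 point(s)
  x = 7: RHS = 4, y in [2, 11]  -> 2 point(s)
  x = 8: RHS = 0, y in [0]  -> 1 point(s)
  x = 10: RHS = 12, y in [5, 8]  -> 2 point(s)
  x = 11: RHS = 1, y in [1, 12]  -> 2 point(s)
  x = 12: RHS = 4, y in [2, 11]  -> 2 point(s)
Affine points: 17. Add the point at infinity: total = 18.

#E(F_13) = 18


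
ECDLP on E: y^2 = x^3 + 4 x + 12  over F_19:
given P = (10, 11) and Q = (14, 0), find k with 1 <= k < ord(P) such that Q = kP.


Enumerate multiples of P until we hit Q = (14, 0):
  1P = (10, 11)
  2P = (18, 8)
  3P = (14, 0)
Match found at i = 3.

k = 3


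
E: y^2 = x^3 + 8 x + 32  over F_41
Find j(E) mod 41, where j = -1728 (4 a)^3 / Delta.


Delta = -16(4 a^3 + 27 b^2) mod 41 = 13
-1728 * (4 a)^3 = -1728 * (4*8)^3 mod 41 = 28
j = 28 * 13^(-1) mod 41 = 40

j = 40 (mod 41)


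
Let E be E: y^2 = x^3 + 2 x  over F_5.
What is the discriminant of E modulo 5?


4 a^3 + 27 b^2 = 4*2^3 + 27*0^2 = 32 + 0 = 32
Delta = -16 * (32) = -512
Delta mod 5 = 3

Delta = 3 (mod 5)


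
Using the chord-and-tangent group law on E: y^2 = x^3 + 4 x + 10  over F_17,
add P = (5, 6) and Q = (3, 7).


P != Q, so use the chord formula.
s = (y2 - y1) / (x2 - x1) = (1) / (15) mod 17 = 8
x3 = s^2 - x1 - x2 mod 17 = 8^2 - 5 - 3 = 5
y3 = s (x1 - x3) - y1 mod 17 = 8 * (5 - 5) - 6 = 11

P + Q = (5, 11)


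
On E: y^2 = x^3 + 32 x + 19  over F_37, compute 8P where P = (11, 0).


k = 8 = 1000_2 (binary, LSB first: 0001)
Double-and-add from P = (11, 0):
  bit 0 = 0: acc unchanged = O
  bit 1 = 0: acc unchanged = O
  bit 2 = 0: acc unchanged = O
  bit 3 = 1: acc = O + O = O

8P = O


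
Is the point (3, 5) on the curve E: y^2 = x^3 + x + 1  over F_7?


Check whether y^2 = x^3 + 1 x + 1 (mod 7) for (x, y) = (3, 5).
LHS: y^2 = 5^2 mod 7 = 4
RHS: x^3 + 1 x + 1 = 3^3 + 1*3 + 1 mod 7 = 3
LHS != RHS

No, not on the curve


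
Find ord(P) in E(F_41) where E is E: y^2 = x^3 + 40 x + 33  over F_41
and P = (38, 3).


Compute successive multiples of P until we hit O:
  1P = (38, 3)
  2P = (2, 30)
  3P = (40, 19)
  4P = (27, 3)
  5P = (17, 38)
  6P = (7, 0)
  7P = (17, 3)
  8P = (27, 38)
  ... (continuing to 12P)
  12P = O

ord(P) = 12


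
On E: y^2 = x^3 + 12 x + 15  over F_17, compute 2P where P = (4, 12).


k = 2 = 10_2 (binary, LSB first: 01)
Double-and-add from P = (4, 12):
  bit 0 = 0: acc unchanged = O
  bit 1 = 1: acc = O + (11, 13) = (11, 13)

2P = (11, 13)


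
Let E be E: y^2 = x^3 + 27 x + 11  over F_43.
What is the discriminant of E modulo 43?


4 a^3 + 27 b^2 = 4*27^3 + 27*11^2 = 78732 + 3267 = 81999
Delta = -16 * (81999) = -1311984
Delta mod 43 = 32

Delta = 32 (mod 43)


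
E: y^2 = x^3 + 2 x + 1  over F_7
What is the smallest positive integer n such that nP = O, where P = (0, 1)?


Compute successive multiples of P until we hit O:
  1P = (0, 1)
  2P = (1, 5)
  3P = (1, 2)
  4P = (0, 6)
  5P = O

ord(P) = 5


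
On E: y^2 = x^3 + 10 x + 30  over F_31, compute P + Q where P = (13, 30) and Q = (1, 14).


P != Q, so use the chord formula.
s = (y2 - y1) / (x2 - x1) = (15) / (19) mod 31 = 22
x3 = s^2 - x1 - x2 mod 31 = 22^2 - 13 - 1 = 5
y3 = s (x1 - x3) - y1 mod 31 = 22 * (13 - 5) - 30 = 22

P + Q = (5, 22)


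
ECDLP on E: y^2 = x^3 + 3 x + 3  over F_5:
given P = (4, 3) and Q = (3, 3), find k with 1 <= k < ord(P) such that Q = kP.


Enumerate multiples of P until we hit Q = (3, 3):
  1P = (4, 3)
  2P = (3, 3)
Match found at i = 2.

k = 2


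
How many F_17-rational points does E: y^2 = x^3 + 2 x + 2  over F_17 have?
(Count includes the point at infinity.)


For each x in F_17, count y with y^2 = x^3 + 2 x + 2 mod 17:
  x = 0: RHS = 2, y in [6, 11]  -> 2 point(s)
  x = 3: RHS = 1, y in [1, 16]  -> 2 point(s)
  x = 5: RHS = 1, y in [1, 16]  -> 2 point(s)
  x = 6: RHS = 9, y in [3, 14]  -> 2 point(s)
  x = 7: RHS = 2, y in [6, 11]  -> 2 point(s)
  x = 9: RHS = 1, y in [1, 16]  -> 2 point(s)
  x = 10: RHS = 2, y in [6, 11]  -> 2 point(s)
  x = 13: RHS = 15, y in [7, 10]  -> 2 point(s)
  x = 16: RHS = 16, y in [4, 13]  -> 2 point(s)
Affine points: 18. Add the point at infinity: total = 19.

#E(F_17) = 19


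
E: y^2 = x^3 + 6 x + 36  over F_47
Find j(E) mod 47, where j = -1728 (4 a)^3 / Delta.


Delta = -16(4 a^3 + 27 b^2) mod 47 = 33
-1728 * (4 a)^3 = -1728 * (4*6)^3 mod 47 = 19
j = 19 * 33^(-1) mod 47 = 2

j = 2 (mod 47)


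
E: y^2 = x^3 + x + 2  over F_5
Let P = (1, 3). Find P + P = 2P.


Doubling: s = (3 x1^2 + a) / (2 y1)
s = (3*1^2 + 1) / (2*3) mod 5 = 4
x3 = s^2 - 2 x1 mod 5 = 4^2 - 2*1 = 4
y3 = s (x1 - x3) - y1 mod 5 = 4 * (1 - 4) - 3 = 0

2P = (4, 0)


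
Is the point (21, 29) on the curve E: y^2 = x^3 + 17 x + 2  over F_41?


Check whether y^2 = x^3 + 17 x + 2 (mod 41) for (x, y) = (21, 29).
LHS: y^2 = 29^2 mod 41 = 21
RHS: x^3 + 17 x + 2 = 21^3 + 17*21 + 2 mod 41 = 26
LHS != RHS

No, not on the curve


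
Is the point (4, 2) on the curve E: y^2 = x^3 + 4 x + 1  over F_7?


Check whether y^2 = x^3 + 4 x + 1 (mod 7) for (x, y) = (4, 2).
LHS: y^2 = 2^2 mod 7 = 4
RHS: x^3 + 4 x + 1 = 4^3 + 4*4 + 1 mod 7 = 4
LHS = RHS

Yes, on the curve


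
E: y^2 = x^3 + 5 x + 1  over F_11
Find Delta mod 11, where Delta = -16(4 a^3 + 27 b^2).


4 a^3 + 27 b^2 = 4*5^3 + 27*1^2 = 500 + 27 = 527
Delta = -16 * (527) = -8432
Delta mod 11 = 5

Delta = 5 (mod 11)


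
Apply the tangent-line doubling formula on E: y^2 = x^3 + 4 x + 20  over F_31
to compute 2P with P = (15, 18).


Doubling: s = (3 x1^2 + a) / (2 y1)
s = (3*15^2 + 4) / (2*18) mod 31 = 18
x3 = s^2 - 2 x1 mod 31 = 18^2 - 2*15 = 15
y3 = s (x1 - x3) - y1 mod 31 = 18 * (15 - 15) - 18 = 13

2P = (15, 13)


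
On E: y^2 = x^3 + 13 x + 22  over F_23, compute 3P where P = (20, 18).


k = 3 = 11_2 (binary, LSB first: 11)
Double-and-add from P = (20, 18):
  bit 0 = 1: acc = O + (20, 18) = (20, 18)
  bit 1 = 1: acc = (20, 18) + (22, 13) = (16, 18)

3P = (16, 18)


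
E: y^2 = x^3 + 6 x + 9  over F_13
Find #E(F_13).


For each x in F_13, count y with y^2 = x^3 + 6 x + 9 mod 13:
  x = 0: RHS = 9, y in [3, 10]  -> 2 point(s)
  x = 1: RHS = 3, y in [4, 9]  -> 2 point(s)
  x = 2: RHS = 3, y in [4, 9]  -> 2 point(s)
  x = 6: RHS = 1, y in [1, 12]  -> 2 point(s)
  x = 7: RHS = 4, y in [2, 11]  -> 2 point(s)
  x = 8: RHS = 10, y in [6, 7]  -> 2 point(s)
  x = 9: RHS = 12, y in [5, 8]  -> 2 point(s)
  x = 10: RHS = 3, y in [4, 9]  -> 2 point(s)
Affine points: 16. Add the point at infinity: total = 17.

#E(F_13) = 17


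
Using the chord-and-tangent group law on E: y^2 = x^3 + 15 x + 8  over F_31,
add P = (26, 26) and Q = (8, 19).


P != Q, so use the chord formula.
s = (y2 - y1) / (x2 - x1) = (24) / (13) mod 31 = 9
x3 = s^2 - x1 - x2 mod 31 = 9^2 - 26 - 8 = 16
y3 = s (x1 - x3) - y1 mod 31 = 9 * (26 - 16) - 26 = 2

P + Q = (16, 2)


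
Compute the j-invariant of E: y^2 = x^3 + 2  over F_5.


Delta = -16(4 a^3 + 27 b^2) mod 5 = 2
-1728 * (4 a)^3 = -1728 * (4*0)^3 mod 5 = 0
j = 0 * 2^(-1) mod 5 = 0

j = 0 (mod 5)


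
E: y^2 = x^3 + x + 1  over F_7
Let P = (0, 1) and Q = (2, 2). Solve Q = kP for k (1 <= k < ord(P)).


Enumerate multiples of P until we hit Q = (2, 2):
  1P = (0, 1)
  2P = (2, 5)
  3P = (2, 2)
Match found at i = 3.

k = 3


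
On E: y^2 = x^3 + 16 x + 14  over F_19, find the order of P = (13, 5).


Compute successive multiples of P until we hit O:
  1P = (13, 5)
  2P = (13, 14)
  3P = O

ord(P) = 3


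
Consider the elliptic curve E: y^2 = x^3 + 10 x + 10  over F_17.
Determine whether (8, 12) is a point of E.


Check whether y^2 = x^3 + 10 x + 10 (mod 17) for (x, y) = (8, 12).
LHS: y^2 = 12^2 mod 17 = 8
RHS: x^3 + 10 x + 10 = 8^3 + 10*8 + 10 mod 17 = 7
LHS != RHS

No, not on the curve


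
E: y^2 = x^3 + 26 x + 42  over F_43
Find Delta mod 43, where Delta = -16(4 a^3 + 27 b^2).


4 a^3 + 27 b^2 = 4*26^3 + 27*42^2 = 70304 + 47628 = 117932
Delta = -16 * (117932) = -1886912
Delta mod 43 = 14

Delta = 14 (mod 43)


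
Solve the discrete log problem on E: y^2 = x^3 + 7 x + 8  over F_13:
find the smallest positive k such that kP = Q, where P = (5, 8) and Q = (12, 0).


Enumerate multiples of P until we hit Q = (12, 0):
  1P = (5, 8)
  2P = (12, 0)
Match found at i = 2.

k = 2


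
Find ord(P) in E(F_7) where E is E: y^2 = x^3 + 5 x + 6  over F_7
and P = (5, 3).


Compute successive multiples of P until we hit O:
  1P = (5, 3)
  2P = (6, 0)
  3P = (5, 4)
  4P = O

ord(P) = 4


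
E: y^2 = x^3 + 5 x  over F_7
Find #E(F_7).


For each x in F_7, count y with y^2 = x^3 + 5 x + 0 mod 7:
  x = 0: RHS = 0, y in [0]  -> 1 point(s)
  x = 2: RHS = 4, y in [2, 5]  -> 2 point(s)
  x = 3: RHS = 0, y in [0]  -> 1 point(s)
  x = 4: RHS = 0, y in [0]  -> 1 point(s)
  x = 6: RHS = 1, y in [1, 6]  -> 2 point(s)
Affine points: 7. Add the point at infinity: total = 8.

#E(F_7) = 8


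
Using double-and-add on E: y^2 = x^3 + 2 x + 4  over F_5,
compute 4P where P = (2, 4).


k = 4 = 100_2 (binary, LSB first: 001)
Double-and-add from P = (2, 4):
  bit 0 = 0: acc unchanged = O
  bit 1 = 0: acc unchanged = O
  bit 2 = 1: acc = O + (4, 1) = (4, 1)

4P = (4, 1)


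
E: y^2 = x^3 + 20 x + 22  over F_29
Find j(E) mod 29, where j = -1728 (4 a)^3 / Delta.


Delta = -16(4 a^3 + 27 b^2) mod 29 = 26
-1728 * (4 a)^3 = -1728 * (4*20)^3 mod 29 = 2
j = 2 * 26^(-1) mod 29 = 9

j = 9 (mod 29)


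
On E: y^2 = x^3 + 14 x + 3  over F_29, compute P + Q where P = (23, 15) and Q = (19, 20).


P != Q, so use the chord formula.
s = (y2 - y1) / (x2 - x1) = (5) / (25) mod 29 = 6
x3 = s^2 - x1 - x2 mod 29 = 6^2 - 23 - 19 = 23
y3 = s (x1 - x3) - y1 mod 29 = 6 * (23 - 23) - 15 = 14

P + Q = (23, 14)


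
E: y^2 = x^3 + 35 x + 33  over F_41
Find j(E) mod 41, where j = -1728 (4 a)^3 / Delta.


Delta = -16(4 a^3 + 27 b^2) mod 41 = 34
-1728 * (4 a)^3 = -1728 * (4*35)^3 mod 41 = 1
j = 1 * 34^(-1) mod 41 = 35

j = 35 (mod 41)


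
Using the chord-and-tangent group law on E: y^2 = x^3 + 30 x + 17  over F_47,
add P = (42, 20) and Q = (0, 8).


P != Q, so use the chord formula.
s = (y2 - y1) / (x2 - x1) = (35) / (5) mod 47 = 7
x3 = s^2 - x1 - x2 mod 47 = 7^2 - 42 - 0 = 7
y3 = s (x1 - x3) - y1 mod 47 = 7 * (42 - 7) - 20 = 37

P + Q = (7, 37)


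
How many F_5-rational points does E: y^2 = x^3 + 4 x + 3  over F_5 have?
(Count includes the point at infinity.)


For each x in F_5, count y with y^2 = x^3 + 4 x + 3 mod 5:
  x = 2: RHS = 4, y in [2, 3]  -> 2 point(s)
Affine points: 2. Add the point at infinity: total = 3.

#E(F_5) = 3


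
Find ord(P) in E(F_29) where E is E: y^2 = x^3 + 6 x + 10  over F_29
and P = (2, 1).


Compute successive multiples of P until we hit O:
  1P = (2, 1)
  2P = (19, 20)
  3P = (24, 0)
  4P = (19, 9)
  5P = (2, 28)
  6P = O

ord(P) = 6


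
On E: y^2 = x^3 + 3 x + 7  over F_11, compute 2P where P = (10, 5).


Doubling: s = (3 x1^2 + a) / (2 y1)
s = (3*10^2 + 3) / (2*5) mod 11 = 5
x3 = s^2 - 2 x1 mod 11 = 5^2 - 2*10 = 5
y3 = s (x1 - x3) - y1 mod 11 = 5 * (10 - 5) - 5 = 9

2P = (5, 9)


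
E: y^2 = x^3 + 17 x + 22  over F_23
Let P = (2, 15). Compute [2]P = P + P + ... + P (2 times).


k = 2 = 10_2 (binary, LSB first: 01)
Double-and-add from P = (2, 15):
  bit 0 = 0: acc unchanged = O
  bit 1 = 1: acc = O + (8, 16) = (8, 16)

2P = (8, 16)


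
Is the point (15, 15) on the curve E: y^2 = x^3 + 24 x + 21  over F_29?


Check whether y^2 = x^3 + 24 x + 21 (mod 29) for (x, y) = (15, 15).
LHS: y^2 = 15^2 mod 29 = 22
RHS: x^3 + 24 x + 21 = 15^3 + 24*15 + 21 mod 29 = 15
LHS != RHS

No, not on the curve


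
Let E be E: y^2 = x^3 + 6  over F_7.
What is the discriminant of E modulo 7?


4 a^3 + 27 b^2 = 4*0^3 + 27*6^2 = 0 + 972 = 972
Delta = -16 * (972) = -15552
Delta mod 7 = 2

Delta = 2 (mod 7)


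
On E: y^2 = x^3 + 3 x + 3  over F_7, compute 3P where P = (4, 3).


k = 3 = 11_2 (binary, LSB first: 11)
Double-and-add from P = (4, 3):
  bit 0 = 1: acc = O + (4, 3) = (4, 3)
  bit 1 = 1: acc = (4, 3) + (3, 2) = (1, 0)

3P = (1, 0)


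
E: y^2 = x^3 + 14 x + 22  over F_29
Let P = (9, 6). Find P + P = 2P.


Doubling: s = (3 x1^2 + a) / (2 y1)
s = (3*9^2 + 14) / (2*6) mod 29 = 19
x3 = s^2 - 2 x1 mod 29 = 19^2 - 2*9 = 24
y3 = s (x1 - x3) - y1 mod 29 = 19 * (9 - 24) - 6 = 28

2P = (24, 28)


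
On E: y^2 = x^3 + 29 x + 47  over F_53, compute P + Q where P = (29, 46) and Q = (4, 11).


P != Q, so use the chord formula.
s = (y2 - y1) / (x2 - x1) = (18) / (28) mod 53 = 12
x3 = s^2 - x1 - x2 mod 53 = 12^2 - 29 - 4 = 5
y3 = s (x1 - x3) - y1 mod 53 = 12 * (29 - 5) - 46 = 30

P + Q = (5, 30)


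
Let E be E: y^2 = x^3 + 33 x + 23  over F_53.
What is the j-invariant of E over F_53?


Delta = -16(4 a^3 + 27 b^2) mod 53 = 28
-1728 * (4 a)^3 = -1728 * (4*33)^3 mod 53 = 4
j = 4 * 28^(-1) mod 53 = 38

j = 38 (mod 53)


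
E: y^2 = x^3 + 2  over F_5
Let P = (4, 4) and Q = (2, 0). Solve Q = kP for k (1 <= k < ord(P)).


Enumerate multiples of P until we hit Q = (2, 0):
  1P = (4, 4)
  2P = (3, 2)
  3P = (2, 0)
Match found at i = 3.

k = 3


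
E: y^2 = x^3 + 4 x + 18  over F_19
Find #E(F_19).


For each x in F_19, count y with y^2 = x^3 + 4 x + 18 mod 19:
  x = 1: RHS = 4, y in [2, 17]  -> 2 point(s)
  x = 3: RHS = 0, y in [0]  -> 1 point(s)
  x = 5: RHS = 11, y in [7, 12]  -> 2 point(s)
  x = 6: RHS = 11, y in [7, 12]  -> 2 point(s)
  x = 7: RHS = 9, y in [3, 16]  -> 2 point(s)
  x = 8: RHS = 11, y in [7, 12]  -> 2 point(s)
  x = 9: RHS = 4, y in [2, 17]  -> 2 point(s)
  x = 11: RHS = 6, y in [5, 14]  -> 2 point(s)
  x = 13: RHS = 6, y in [5, 14]  -> 2 point(s)
  x = 14: RHS = 6, y in [5, 14]  -> 2 point(s)
  x = 16: RHS = 17, y in [6, 13]  -> 2 point(s)
Affine points: 21. Add the point at infinity: total = 22.

#E(F_19) = 22
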